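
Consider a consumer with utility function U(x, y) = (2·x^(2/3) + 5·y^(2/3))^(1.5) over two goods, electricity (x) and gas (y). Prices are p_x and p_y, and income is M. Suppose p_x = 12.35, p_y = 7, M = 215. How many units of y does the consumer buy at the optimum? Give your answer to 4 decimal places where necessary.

y* = 30.0955

MRS = MU_x/MU_y = (2/5)·(y/x)^(1/3). Set equal to p_x/p_y.
Hence y/x = ((5/2)·p_x/p_y)^(1/(1/3)), i.e. raised to the 3 power.
With the ratio pinned down, the budget gives x* = M/(p_x + p_y·(y/x)) and y* = (y/x)·x*.
Numerically y/x = 85.807802, so x* = 215/(12.35 + 7·85.807802) = 0.3507 and y* = 85.807802·0.3507 = 30.0955.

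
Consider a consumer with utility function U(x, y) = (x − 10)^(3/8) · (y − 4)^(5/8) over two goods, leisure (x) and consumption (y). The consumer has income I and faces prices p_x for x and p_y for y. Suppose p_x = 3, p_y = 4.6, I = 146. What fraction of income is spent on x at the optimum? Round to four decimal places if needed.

share on x = 0.4562

Let x' = x−10, y' = y−4. MRS = (3/5)·y'/x' = p_x/p_y.
After buying the subsistence bundle (10, 4), a share 0.375 of the remaining income goes to x: x* = 10 + 0.375·(I − 10p_x − 4p_y)/p_x.
Discretionary income = 146 − 10·3 − 4·4.6 = 97.6; x* = 10 + 0.375·97.6/3 = 22.2; y* = 4 + 0.625·97.6/4.6 = 17.2609.
Expenditure on x: 3·22.2 = 66.6; share = 0.4562.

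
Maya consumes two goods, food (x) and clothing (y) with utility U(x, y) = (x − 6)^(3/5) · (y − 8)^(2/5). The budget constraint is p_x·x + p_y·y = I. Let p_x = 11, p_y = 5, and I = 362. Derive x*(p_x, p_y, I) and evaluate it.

Discretionary income = 362 − 6·11 − 8·5 = 256; x* = 6 + 0.6·256/11 = 19.9636.

x* = 19.9636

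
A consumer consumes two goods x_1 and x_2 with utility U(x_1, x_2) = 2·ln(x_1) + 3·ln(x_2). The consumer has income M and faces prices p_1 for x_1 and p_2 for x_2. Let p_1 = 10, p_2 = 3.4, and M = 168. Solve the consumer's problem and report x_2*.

Tangency: MRS = (2/3)·x_2/x_1 = p_1/p_2.
Rearranging, p_2·x_2 = (3/2)·p_1·x_1. Substituting into the budget gives p_1·x_1·(1 + (3/2)) = M.
Demand: x_1*(p_1,p_2,M) = 0.4·M/p_1 and x_2* = 0.6·M/p_2.
At p_1=10, p_2=3.4, M=168: x_2* = 0.6·168/3.4 = 29.6471.

x_2* = 29.6471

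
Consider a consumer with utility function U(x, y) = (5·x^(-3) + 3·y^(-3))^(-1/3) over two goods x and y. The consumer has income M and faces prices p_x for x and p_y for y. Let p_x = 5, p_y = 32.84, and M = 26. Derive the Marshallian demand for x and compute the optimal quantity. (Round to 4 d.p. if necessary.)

x* = 1.1278

From the CES first-order condition, (5/3)·(y/x)^(4) = p_x/p_y.
Hence y/x = ((3/5)·p_x/p_y)^(1/(4)), i.e. raised to the 0.25 power.
Substitute y = (y/x)·x into the budget: x* = M/(p_x + p_y·(y/x)).
Numerically y/x = 0.549768, so x* = 26/(5 + 32.84·0.549768) = 1.1278.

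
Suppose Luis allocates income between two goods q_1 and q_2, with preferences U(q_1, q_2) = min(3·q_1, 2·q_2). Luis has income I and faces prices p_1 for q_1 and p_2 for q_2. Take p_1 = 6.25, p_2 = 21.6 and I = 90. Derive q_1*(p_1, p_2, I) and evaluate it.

Leontief preferences: the optimum is at the kink where q_1/2 = q_2/3, i.e. q_2 = (3/2)·q_1.
Budget: p_1·q_1 + p_2·(3/2)·q_1 = I, so (2·p_1 + 3·p_2)·q_1 = 2·I.
Demand: q_1*(p_1,p_2,I) = 2·I/(2·p_1 + 3·p_2), q_2* = 3·I/(2·p_1 + 3·p_2).
Here 2·6.25 + 3·21.6 = 77.3, giving q_1* = 2.3286.

q_1* = 2.3286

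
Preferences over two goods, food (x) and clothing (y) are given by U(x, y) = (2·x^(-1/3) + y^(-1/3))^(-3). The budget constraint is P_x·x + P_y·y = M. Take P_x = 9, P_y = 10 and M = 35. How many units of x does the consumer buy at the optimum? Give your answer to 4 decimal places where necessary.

Numerically y/x = 0.549426, so x* = 35/(9 + 10·0.549426) = 2.4147.

x* = 2.4147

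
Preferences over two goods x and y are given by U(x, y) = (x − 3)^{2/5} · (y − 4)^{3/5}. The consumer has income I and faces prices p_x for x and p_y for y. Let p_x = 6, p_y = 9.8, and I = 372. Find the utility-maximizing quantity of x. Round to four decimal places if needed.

Let x' = x−3, y' = y−4. MRS = (2/3)·y'/x' = p_x/p_y.
After buying the subsistence bundle (3, 4), a share 0.4 of the remaining income goes to x: x* = 3 + 0.4·(I − 3p_x − 4p_y)/p_x.
Discretionary income = 372 − 3·6 − 4·9.8 = 314.8; x* = 3 + 0.4·314.8/6 = 23.9867.

x* = 23.9867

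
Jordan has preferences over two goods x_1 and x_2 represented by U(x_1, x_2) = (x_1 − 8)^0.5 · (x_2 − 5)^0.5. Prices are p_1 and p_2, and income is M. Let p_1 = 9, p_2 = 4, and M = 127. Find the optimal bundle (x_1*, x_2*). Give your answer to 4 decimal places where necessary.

x_1* = 9.9444, x_2* = 9.375

This is Cobb-Douglas in (x_1−8, x_2−5): tangency gives 0.5·p_2·(x_2−5) = 0.5·p_1·(x_1−8).
Substituting into the budget: x_1* = 8 + 0.5·(M − 8·p_1 − 5·p_2)/p_1, and x_2* = 5 + 0.5·(…)/p_2.
Discretionary income = 127 − 8·9 − 5·4 = 35; x_1* = 8 + 0.5·35/9 = 9.9444; x_2* = 5 + 0.5·35/4 = 9.375.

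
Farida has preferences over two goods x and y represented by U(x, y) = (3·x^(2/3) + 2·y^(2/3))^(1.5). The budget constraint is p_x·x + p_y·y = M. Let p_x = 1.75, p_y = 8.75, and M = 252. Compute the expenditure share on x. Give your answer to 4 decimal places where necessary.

share on x = 0.9883

MU_x ∝ 3·x^(-1/3), MU_y ∝ 2·y^(-1/3), so MRS = (3/2)·(y/x)^(1/3) = p_x/p_y.
Solve for the ratio: y/x = [(2/3)·p_x/p_y]^(3).
With the ratio pinned down, the budget gives x* = M/(p_x + p_y·(y/x)) and y* = (y/x)·x*.
Numerically y/x = 0.00237, so x* = 252/(1.75 + 8.75·0.00237) = 142.3133 and y* = 0.00237·142.3133 = 0.3373.
Expenditure on x: 1.75·142.3133 = 249.0483; share = 0.9883.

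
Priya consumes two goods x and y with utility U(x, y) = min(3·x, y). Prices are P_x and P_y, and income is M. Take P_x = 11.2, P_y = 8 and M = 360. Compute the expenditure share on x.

share on x = 0.3182

With perfect complements, no substitution: consume in ratio x:y = 1:3.
Budget: P_x·x + P_y·3·x = M, so (P_x + 3·P_y)·x = M.
Demand: x*(P_x,P_y,M) = M/(P_x + 3·P_y), y* = 3·M/(P_x + 3·P_y).
Here 11.2 + 3·8 = 35.2, giving x* = 10.2273 and y* = 30.6818.
Expenditure on x: 11.2·10.2273 = 114.5455; share = 0.3182.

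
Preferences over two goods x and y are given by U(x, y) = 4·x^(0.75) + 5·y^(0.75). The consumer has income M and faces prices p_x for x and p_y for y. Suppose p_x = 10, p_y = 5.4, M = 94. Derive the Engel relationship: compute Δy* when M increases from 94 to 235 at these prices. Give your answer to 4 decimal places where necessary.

Numerically y/x = 28.712104, so x* = 94/(10 + 5.4·28.712104) = 0.5695 and y* = 28.712104·0.5695 = 16.3527.
At M' = 235: y* = 40.8818. Change: 40.8818 − 16.3527 = 24.5291.

Δy* = 24.5291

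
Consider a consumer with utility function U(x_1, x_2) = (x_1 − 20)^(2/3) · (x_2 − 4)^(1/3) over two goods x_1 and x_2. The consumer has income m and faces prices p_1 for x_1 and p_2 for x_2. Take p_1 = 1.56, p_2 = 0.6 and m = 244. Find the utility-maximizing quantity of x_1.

Let x_1' = x_1−20, x_2' = x_2−4. MRS = 2·x_2'/x_1' = p_1/p_2.
After buying the subsistence bundle (20, 4), a share 2/3 of the remaining income goes to x_1: x_1* = 20 + 2/3·(m − 20p_1 − 4p_2)/p_1.
Discretionary income = 244 − 20·1.56 − 4·0.6 = 210.4; x_1* = 20 + 2/3·210.4/1.56 = 109.9145.

x_1* = 109.9145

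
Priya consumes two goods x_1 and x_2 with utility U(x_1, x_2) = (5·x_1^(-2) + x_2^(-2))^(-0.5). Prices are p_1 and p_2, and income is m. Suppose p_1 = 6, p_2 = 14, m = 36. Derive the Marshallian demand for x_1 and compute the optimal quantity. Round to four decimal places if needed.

x_1* = 2.9574

MU_x_1 ∝ 5·x_1^(-3), MU_x_2 ∝ x_2^(-3), so MRS = 5·(x_2/x_1)^(3) = p_1/p_2.
Solve for the ratio: x_2/x_1 = [(1/5)·p_1/p_2]^(1/3).
With the ratio pinned down, the budget gives x_1* = m/(p_1 + p_2·(x_2/x_1)) and x_2* = (x_2/x_1)·x_1*.
Numerically x_2/x_1 = 0.440911, so x_1* = 36/(6 + 14·0.440911) = 2.9574.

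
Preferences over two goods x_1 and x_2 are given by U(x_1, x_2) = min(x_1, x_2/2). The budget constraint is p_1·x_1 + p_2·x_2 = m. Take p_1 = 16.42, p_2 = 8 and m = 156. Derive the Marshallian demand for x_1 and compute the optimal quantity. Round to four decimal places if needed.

Leontief preferences: the optimum is at the kink where x_1/1 = x_2/2, i.e. x_2 = 2·x_1.
Budget: p_1·x_1 + p_2·2·x_1 = m, so (p_1 + 2·p_2)·x_1 = m.
Demand: x_1*(p_1,p_2,m) = m/(p_1 + 2·p_2), x_2* = 2·m/(p_1 + 2·p_2).
Here 16.42 + 2·8 = 32.42, giving x_1* = 4.8118.

x_1* = 4.8118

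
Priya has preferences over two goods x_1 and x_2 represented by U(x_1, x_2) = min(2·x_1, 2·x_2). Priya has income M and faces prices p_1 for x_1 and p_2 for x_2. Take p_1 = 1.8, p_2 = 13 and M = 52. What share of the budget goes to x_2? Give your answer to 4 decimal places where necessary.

share on x_2 = 0.8784

Here 2·1.8 + 2·13 = 29.6, giving x_1* = 3.5135 and x_2* = 3.5135.
Expenditure on x_2: 13·3.5135 = 45.6757; share = 0.8784.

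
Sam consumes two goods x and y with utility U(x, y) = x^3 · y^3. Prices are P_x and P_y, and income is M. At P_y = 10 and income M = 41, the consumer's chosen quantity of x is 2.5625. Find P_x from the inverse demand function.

P_x = 8

MU_x/MU_y = (3·y)/(3·x); tangency sets this equal to P_x/P_y.
So 3·P_y·y = 3·P_x·x; combined with the budget, a share 0.5 of income goes to x.
Demand: x*(P_x,P_y,M) = 0.5·M/P_x and y* = 0.5·M/P_y.
Set x* = 2.5625 in the demand function and solve for P_x: P_x = 8.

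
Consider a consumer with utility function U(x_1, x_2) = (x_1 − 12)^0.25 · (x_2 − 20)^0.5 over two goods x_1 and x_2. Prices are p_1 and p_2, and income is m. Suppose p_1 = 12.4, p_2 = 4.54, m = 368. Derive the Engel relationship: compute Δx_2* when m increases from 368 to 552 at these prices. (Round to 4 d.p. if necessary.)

This is Cobb-Douglas in (x_1−12, x_2−20): tangency gives 0.25·p_2·(x_2−20) = 0.5·p_1·(x_1−12).
Substituting into the budget: x_1* = 12 + 1/3·(m − 12·p_1 − 20·p_2)/p_1, and x_2* = 20 + 2/3·(…)/p_2.
Discretionary income = 368 − 12·12.4 − 20·4.54 = 128.4; x_2* = 20 + 2/3·128.4/4.54 = 38.8546.
At m' = 552: x_2* = 65.8737. Change: 65.8737 − 38.8546 = 27.0191.

Δx_2* = 27.0191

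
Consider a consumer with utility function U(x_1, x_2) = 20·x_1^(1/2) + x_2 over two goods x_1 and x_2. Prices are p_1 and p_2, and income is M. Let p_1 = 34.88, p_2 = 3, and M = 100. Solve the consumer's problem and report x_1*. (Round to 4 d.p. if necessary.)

x_1* = 0.7398

Utility is quasi-linear in x_2; the FOC for x_1 is 10/√x_1 = p_1/p_2.
Solve: √x_1 = 10·p_2/p_1, so x_1*(p_1,p_2) = (10·p_2/p_1)², and x_2* = (M − p_1·x_1*)/p_2.
Plugging in: x_1* = (10·3/34.88)² = 0.7398.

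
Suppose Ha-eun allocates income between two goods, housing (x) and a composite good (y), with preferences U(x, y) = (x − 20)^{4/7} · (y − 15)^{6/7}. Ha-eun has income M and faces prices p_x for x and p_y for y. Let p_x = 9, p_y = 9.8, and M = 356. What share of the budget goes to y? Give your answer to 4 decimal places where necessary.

share on y = 0.4618

Let x' = x−20, y' = y−15. MRS = (2/3)·y'/x' = p_x/p_y.
After buying the subsistence bundle (20, 15), a share 0.4 of the remaining income goes to x: x* = 20 + 0.4·(M − 20p_x − 15p_y)/p_x.
Discretionary income = 356 − 20·9 − 15·9.8 = 29; x* = 20 + 0.4·29/9 = 21.2889; y* = 15 + 0.6·29/9.8 = 16.7755.
Expenditure on y: 9.8·16.7755 = 164.4; share = 0.4618.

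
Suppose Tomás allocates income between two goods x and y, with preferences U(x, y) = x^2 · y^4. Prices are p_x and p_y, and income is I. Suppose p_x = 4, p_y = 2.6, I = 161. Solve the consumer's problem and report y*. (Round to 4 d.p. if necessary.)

Tangency: MRS = (1/2)·y/x = p_x/p_y.
So 2·p_y·y = 4·p_x·x; combined with the budget, a share 1/3 of income goes to x.
Demand: x*(p_x,p_y,I) = 1/3·I/p_x and y* = 2/3·I/p_y.
At p_x=4, p_y=2.6, I=161: y* = 2/3·161/2.6 = 41.2821.

y* = 41.2821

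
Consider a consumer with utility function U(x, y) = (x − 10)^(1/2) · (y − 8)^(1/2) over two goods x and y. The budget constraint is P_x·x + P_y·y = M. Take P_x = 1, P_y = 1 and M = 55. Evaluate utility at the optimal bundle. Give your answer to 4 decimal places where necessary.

V = 18.5

This is Cobb-Douglas in (x−10, y−8): tangency gives 0.5·P_y·(y−8) = 0.5·P_x·(x−10).
Substituting into the budget: x* = 10 + 0.5·(M − 10·P_x − 8·P_y)/P_x, and y* = 8 + 0.5·(…)/P_y.
Discretionary income = 55 − 10·1 − 8·1 = 37; x* = 10 + 0.5·37/1 = 28.5; y* = 8 + 0.5·37/1 = 26.5.
Utility at the optimum: U(28.5, 26.5) = 18.5.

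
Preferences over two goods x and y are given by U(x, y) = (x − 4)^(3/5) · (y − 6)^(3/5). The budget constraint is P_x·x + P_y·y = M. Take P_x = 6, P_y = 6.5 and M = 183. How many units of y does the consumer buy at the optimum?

Let x' = x−4, y' = y−6. MRS = y'/x' = P_x/P_y.
Substituting into the budget: x* = 4 + 0.5·(M − 4·P_x − 6·P_y)/P_x, and y* = 6 + 0.5·(…)/P_y.
Discretionary income = 183 − 4·6 − 6·6.5 = 120; y* = 6 + 0.5·120/6.5 = 15.2308.

y* = 15.2308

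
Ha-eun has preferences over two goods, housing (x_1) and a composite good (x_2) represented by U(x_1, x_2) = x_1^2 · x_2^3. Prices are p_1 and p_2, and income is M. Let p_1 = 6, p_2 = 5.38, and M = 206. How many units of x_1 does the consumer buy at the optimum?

x_1* = 13.7333

Tangency: MRS = (2/3)·x_2/x_1 = p_1/p_2.
Rearranging, p_2·x_2 = (3/2)·p_1·x_1. Substituting into the budget gives p_1·x_1·(1 + (3/2)) = M.
Demand: x_1*(p_1,p_2,M) = 0.4·M/p_1 and x_2* = 0.6·M/p_2.
At p_1=6, p_2=5.38, M=206: x_1* = 0.4·206/6 = 13.7333.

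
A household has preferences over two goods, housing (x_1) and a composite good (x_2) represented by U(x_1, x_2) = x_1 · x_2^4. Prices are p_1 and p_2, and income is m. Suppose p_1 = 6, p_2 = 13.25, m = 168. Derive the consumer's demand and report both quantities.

x_1* = 5.6, x_2* = 10.1434

MU_x_1/MU_x_2 = (x_2)/(4·x_1); tangency sets this equal to p_1/p_2.
Rearranging, p_2·x_2 = 4·p_1·x_1. Substituting into the budget gives p_1·x_1·(1 + 4) = m.
Demand: x_1*(p_1,p_2,m) = 0.2·m/p_1 and x_2* = 0.8·m/p_2.
At p_1=6, p_2=13.25, m=168: x_1* = 0.2·168/6 = 5.6, x_2* = 10.1434.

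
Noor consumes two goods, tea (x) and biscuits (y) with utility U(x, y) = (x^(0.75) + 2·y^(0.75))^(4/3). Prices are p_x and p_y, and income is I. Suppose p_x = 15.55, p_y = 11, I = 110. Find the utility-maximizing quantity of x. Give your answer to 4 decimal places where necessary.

x* = 0.1531

From the CES first-order condition, (1/2)·(y/x)^(0.25) = p_x/p_y.
Hence y/x = (2·p_x/p_y)^(1/(0.25)), i.e. raised to the 4 power.
Substitute y = (y/x)·x into the budget: x* = I/(p_x + p_y·(y/x)).
Numerically y/x = 63.89558, so x* = 110/(15.55 + 11·63.89558) = 0.1531.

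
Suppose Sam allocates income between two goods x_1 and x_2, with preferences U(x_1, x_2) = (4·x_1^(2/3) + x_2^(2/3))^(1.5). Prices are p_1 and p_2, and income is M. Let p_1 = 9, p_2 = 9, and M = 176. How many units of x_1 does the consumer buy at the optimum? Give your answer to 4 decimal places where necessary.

MU_x_1 ∝ 4·x_1^(-1/3), MU_x_2 ∝ x_2^(-1/3), so MRS = 4·(x_2/x_1)^(1/3) = p_1/p_2.
Hence x_2/x_1 = ((1/4)·p_1/p_2)^(1/(1/3)), i.e. raised to the 3 power.
Substitute x_2 = (x_2/x_1)·x_1 into the budget: x_1* = M/(p_1 + p_2·(x_2/x_1)).
Numerically x_2/x_1 = 0.015625, so x_1* = 176/(9 + 9·0.015625) = 19.2547.

x_1* = 19.2547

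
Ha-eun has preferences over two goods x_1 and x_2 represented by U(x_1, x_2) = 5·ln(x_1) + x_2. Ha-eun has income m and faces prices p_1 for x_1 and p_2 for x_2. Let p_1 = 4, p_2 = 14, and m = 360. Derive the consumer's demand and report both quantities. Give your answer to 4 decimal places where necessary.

x_1* = 17.5, x_2* = 20.7143

So x_1*(p_1,p_2) = 5·p_2/p_1, independent of income; and x_2* = (m − 5·p_2)/p_2.
At the given prices: x_1* = 5·14/4 = 17.5, and x_2* = 20.7143.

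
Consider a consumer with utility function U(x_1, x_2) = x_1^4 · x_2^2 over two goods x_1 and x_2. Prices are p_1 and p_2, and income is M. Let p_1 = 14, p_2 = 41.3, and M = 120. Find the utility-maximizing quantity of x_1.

The MRS is 2·x_2/x_1. Set MRS = p_1/p_2.
So 4·p_2·x_2 = 2·p_1·x_1; combined with the budget, a share 2/3 of income goes to x_1.
Demand: x_1*(p_1,p_2,M) = 2/3·M/p_1 and x_2* = 1/3·M/p_2.
At p_1=14, p_2=41.3, M=120: x_1* = 2/3·120/14 = 5.7143.

x_1* = 5.7143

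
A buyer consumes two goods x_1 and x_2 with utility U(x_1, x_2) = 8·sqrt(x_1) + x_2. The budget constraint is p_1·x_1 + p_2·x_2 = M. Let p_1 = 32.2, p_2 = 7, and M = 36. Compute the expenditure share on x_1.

Utility is quasi-linear in x_2; the FOC for x_1 is 4/√x_1 = p_1/p_2.
Thus x_1* = (4·p_2/p_1)² — independent of M — with the rest of income spent on x_2.
Plugging in: x_1* = (4·7/32.2)² = 0.7561, x_2* = 1.6646.
Expenditure on x_1: 32.2·0.7561 = 24.3478; share = 0.6763.

share on x_1 = 0.6763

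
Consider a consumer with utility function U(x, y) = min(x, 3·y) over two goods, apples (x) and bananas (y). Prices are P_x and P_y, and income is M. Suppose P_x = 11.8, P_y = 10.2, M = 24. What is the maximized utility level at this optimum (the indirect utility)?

With perfect complements, no substitution: consume in ratio x:y = 3:1.
Budget: P_x·x + P_y·(1/3)·x = M, so (3·P_x + P_y)·x = 3·M.
Demand: x*(P_x,P_y,M) = 3·M/(3·P_x + P_y), y* = M/(3·P_x + P_y).
Here 3·11.8 + 10.2 = 45.6, giving x* = 1.5789 and y* = 0.5263.
Utility at the optimum: U(1.5789, 0.5263) = 1.5789.

V = 1.5789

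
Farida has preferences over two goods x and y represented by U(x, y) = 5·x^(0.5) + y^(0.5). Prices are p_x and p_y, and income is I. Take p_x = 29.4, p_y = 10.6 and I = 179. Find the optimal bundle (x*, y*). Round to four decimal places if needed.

MU_x ∝ 5·x^(-0.5), MU_y ∝ y^(-0.5), so MRS = 5·(y/x)^(0.5) = p_x/p_y.
Solve for the ratio: y/x = [(1/5)·p_x/p_y]^(2).
Substitute y = (y/x)·x into the budget: x* = I/(p_x + p_y·(y/x)).
Numerically y/x = 0.307711, so x* = 179/(29.4 + 10.6·0.307711) = 5.4804 and y* = 0.307711·5.4804 = 1.6864.

x* = 5.4804, y* = 1.6864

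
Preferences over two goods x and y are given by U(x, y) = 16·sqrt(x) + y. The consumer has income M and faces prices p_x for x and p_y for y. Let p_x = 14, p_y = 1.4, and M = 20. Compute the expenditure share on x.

MU_x = 8/√x, MU_y = 1. Tangency: 8/√x = p_x/p_y.
Thus x* = (8·p_y/p_x)² — independent of M — with the rest of income spent on y.
Plugging in: x* = (8·1.4/14)² = 0.64, y* = 7.8857.
Expenditure on x: 14·0.64 = 8.96; share = 0.448.

share on x = 0.448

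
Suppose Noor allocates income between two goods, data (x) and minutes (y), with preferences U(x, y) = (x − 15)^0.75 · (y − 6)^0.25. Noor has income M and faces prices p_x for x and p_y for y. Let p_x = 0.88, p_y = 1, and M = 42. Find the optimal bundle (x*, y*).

Let x' = x−15, y' = y−6. MRS = 3·y'/x' = p_x/p_y.
After buying the subsistence bundle (15, 6), a share 0.75 of the remaining income goes to x: x* = 15 + 0.75·(M − 15p_x − 6p_y)/p_x.
Discretionary income = 42 − 15·0.88 − 6·1 = 22.8; x* = 15 + 0.75·22.8/0.88 = 34.4318; y* = 6 + 0.25·22.8/1 = 11.7.

x* = 34.4318, y* = 11.7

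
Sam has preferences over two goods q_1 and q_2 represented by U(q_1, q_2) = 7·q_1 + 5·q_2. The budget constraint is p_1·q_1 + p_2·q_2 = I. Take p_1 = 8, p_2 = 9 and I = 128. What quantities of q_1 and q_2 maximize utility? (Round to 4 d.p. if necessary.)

Perfect substitutes: compare marginal utility per dollar. 7/p_1 vs 5/p_2 → 0.875 vs 0.5556.
q_1 gives more utility per dollar, so spend all income on q_1: q_1* = I/p_1, q_2* = 0.
Numerically: q_1* = 16, q_2* = 0.

q_1* = 16, q_2* = 0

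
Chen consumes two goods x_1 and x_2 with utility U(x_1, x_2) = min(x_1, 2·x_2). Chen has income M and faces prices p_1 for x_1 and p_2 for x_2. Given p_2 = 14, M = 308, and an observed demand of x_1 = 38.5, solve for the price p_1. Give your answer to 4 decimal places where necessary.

Leontief preferences: the optimum is at the kink where x_1/2 = x_2/1, i.e. x_2 = (1/2)·x_1.
Budget: p_1·x_1 + p_2·(1/2)·x_1 = M, so (2·p_1 + p_2)·x_1 = 2·M.
Demand: x_1*(p_1,p_2,M) = 2·M/(2·p_1 + p_2), x_2* = M/(2·p_1 + p_2).
Set x_1* = 38.5 in the demand function and solve for p_1: p_1 = 1.

p_1 = 1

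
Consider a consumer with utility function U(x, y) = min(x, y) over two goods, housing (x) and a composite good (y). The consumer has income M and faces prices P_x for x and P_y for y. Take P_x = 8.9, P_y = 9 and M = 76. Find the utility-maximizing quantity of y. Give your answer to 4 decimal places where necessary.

y* = 4.2458

Leontief preferences: the optimum is at the kink where x/1 = y/1, i.e. y = x.
Budget: P_x·x + P_y·x = M, so (P_x + P_y)·x = M.
Demand: x*(P_x,P_y,M) = M/(P_x + P_y), y* = M/(P_x + P_y).
Here 8.9 + 9 = 17.9, giving y* = 4.2458.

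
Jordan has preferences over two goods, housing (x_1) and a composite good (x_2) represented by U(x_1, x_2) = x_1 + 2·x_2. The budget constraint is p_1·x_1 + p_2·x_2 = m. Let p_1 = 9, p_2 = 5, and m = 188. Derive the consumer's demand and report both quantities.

x_2 gives more utility per dollar, so spend all income on x_2: x_2* = m/p_2, x_1* = 0.
Numerically: x_1* = 0, x_2* = 37.6.

x_1* = 0, x_2* = 37.6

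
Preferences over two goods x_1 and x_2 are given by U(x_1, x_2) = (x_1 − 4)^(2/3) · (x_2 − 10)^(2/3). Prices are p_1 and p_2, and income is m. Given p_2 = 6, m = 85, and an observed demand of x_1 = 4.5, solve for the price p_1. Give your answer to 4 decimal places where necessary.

p_1 = 5

MRS = (x_2−10)/(x_1−4). Tangency with p_1/p_2 gives x_2−10 = (p_1/p_2)·(x_1−4).
After buying the subsistence bundle (4, 10), a share 0.5 of the remaining income goes to x_1: x_1* = 4 + 0.5·(m − 4p_1 − 10p_2)/p_1.
Set x_1* = 4.5 in the demand function and solve for p_1: p_1 = 5.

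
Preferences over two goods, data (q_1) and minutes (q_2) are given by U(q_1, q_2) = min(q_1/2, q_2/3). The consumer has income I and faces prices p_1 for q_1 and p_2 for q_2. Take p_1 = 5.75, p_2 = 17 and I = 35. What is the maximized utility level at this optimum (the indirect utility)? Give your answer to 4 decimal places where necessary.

V = 0.56

Demand: q_1*(p_1,p_2,I) = 2·I/(2·p_1 + 3·p_2), q_2* = 3·I/(2·p_1 + 3·p_2).
Here 2·5.75 + 3·17 = 62.5, giving q_1* = 1.12 and q_2* = 1.68.
Utility at the optimum: U(1.12, 1.68) = 0.56.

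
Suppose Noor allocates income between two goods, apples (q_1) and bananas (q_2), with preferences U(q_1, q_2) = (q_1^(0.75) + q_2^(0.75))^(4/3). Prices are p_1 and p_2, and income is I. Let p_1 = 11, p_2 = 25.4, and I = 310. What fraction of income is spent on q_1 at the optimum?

share on q_1 = 0.9249

From the CES first-order condition, (q_2/q_1)^(0.25) = p_1/p_2.
Hence q_2/q_1 = (p_1/p_2)^(1/(0.25)), i.e. raised to the 4 power.
Substitute q_2 = (q_2/q_1)·q_1 into the budget: q_1* = I/(p_1 + p_2·(q_2/q_1)).
Numerically q_2/q_1 = 0.035175, so q_1* = 310/(11 + 25.4·0.035175) = 26.0648 and q_2* = 0.035175·26.0648 = 0.9168.
Expenditure on q_1: 11·26.0648 = 286.7125; share = 0.9249.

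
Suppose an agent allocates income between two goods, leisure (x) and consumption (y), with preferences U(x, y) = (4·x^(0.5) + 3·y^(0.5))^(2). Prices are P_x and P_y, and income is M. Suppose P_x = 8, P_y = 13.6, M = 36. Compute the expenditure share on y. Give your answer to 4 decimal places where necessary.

MU_x ∝ 4·x^(-0.5), MU_y ∝ 3·y^(-0.5), so MRS = (4/3)·(y/x)^(0.5) = P_x/P_y.
Solve for the ratio: y/x = [(3/4)·P_x/P_y]^(2).
Substitute y = (y/x)·x into the budget: x* = M/(P_x + P_y·(y/x)).
Numerically y/x = 0.194637, so x* = 36/(8 + 13.6·0.194637) = 3.3812 and y* = 0.194637·3.3812 = 0.6581.
Expenditure on y: 13.6·0.6581 = 8.9503; share = 0.2486.

share on y = 0.2486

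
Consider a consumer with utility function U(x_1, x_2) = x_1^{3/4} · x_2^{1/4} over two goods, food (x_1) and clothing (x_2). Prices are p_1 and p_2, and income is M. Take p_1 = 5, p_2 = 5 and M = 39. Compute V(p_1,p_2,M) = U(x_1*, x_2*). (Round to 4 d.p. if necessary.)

V = 4.445

MU_x_1/MU_x_2 = (0.75·x_2)/(0.25·x_1); tangency sets this equal to p_1/p_2.
Rearranging, p_2·x_2 = (1/3)·p_1·x_1. Substituting into the budget gives p_1·x_1·(1 + (1/3)) = M.
Demand: x_1*(p_1,p_2,M) = 0.75·M/p_1 and x_2* = 0.25·M/p_2.
At p_1=5, p_2=5, M=39: x_1* = 0.75·39/5 = 5.85, x_2* = 1.95.
Utility at the optimum: U(5.85, 1.95) = 4.445.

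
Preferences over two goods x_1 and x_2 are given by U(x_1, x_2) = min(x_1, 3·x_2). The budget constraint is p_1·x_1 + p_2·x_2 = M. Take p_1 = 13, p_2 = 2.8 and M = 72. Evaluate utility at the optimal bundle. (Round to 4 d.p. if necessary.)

V = 5.1675

With perfect complements, no substitution: consume in ratio x_1:x_2 = 3:1.
Budget: p_1·x_1 + p_2·(1/3)·x_1 = M, so (3·p_1 + p_2)·x_1 = 3·M.
Demand: x_1*(p_1,p_2,M) = 3·M/(3·p_1 + p_2), x_2* = M/(3·p_1 + p_2).
Here 3·13 + 2.8 = 41.8, giving x_1* = 5.1675 and x_2* = 1.7225.
Utility at the optimum: U(5.1675, 1.7225) = 5.1675.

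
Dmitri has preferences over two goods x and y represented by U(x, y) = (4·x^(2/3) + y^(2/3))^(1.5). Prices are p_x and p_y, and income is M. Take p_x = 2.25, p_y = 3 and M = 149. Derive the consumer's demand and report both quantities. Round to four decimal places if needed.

x* = 65.6453, y* = 0.4327

MU_x ∝ 4·x^(-1/3), MU_y ∝ y^(-1/3), so MRS = 4·(y/x)^(1/3) = p_x/p_y.
Solve for the ratio: y/x = [(1/4)·p_x/p_y]^(3).
Substitute y = (y/x)·x into the budget: x* = M/(p_x + p_y·(y/x)).
Numerically y/x = 0.006592, so x* = 149/(2.25 + 3·0.006592) = 65.6453 and y* = 0.006592·65.6453 = 0.4327.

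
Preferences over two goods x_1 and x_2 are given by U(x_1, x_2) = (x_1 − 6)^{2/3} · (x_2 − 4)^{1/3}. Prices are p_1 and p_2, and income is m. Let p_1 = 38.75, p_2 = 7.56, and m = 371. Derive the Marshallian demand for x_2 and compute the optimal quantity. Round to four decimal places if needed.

x_2* = 8.7734

After buying the subsistence bundle (6, 4), a share 2/3 of the remaining income goes to x_1: x_1* = 6 + 2/3·(m − 6p_1 − 4p_2)/p_1.
Discretionary income = 371 − 6·38.75 − 4·7.56 = 108.26; x_2* = 4 + 1/3·108.26/7.56 = 8.7734.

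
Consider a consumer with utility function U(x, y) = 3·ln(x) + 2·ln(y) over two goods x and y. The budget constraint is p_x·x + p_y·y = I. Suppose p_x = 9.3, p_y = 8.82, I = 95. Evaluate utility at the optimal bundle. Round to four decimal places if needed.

V = 8.3602

Tangency: MRS = (3/2)·y/x = p_x/p_y.
Rearranging, p_y·y = (2/3)·p_x·x. Substituting into the budget gives p_x·x·(1 + (2/3)) = I.
Demand: x*(p_x,p_y,I) = 0.6·I/p_x and y* = 0.4·I/p_y.
At p_x=9.3, p_y=8.82, I=95: x* = 0.6·95/9.3 = 6.129, y* = 4.3084.
Utility at the optimum: U(6.129, 4.3084) = 8.3602.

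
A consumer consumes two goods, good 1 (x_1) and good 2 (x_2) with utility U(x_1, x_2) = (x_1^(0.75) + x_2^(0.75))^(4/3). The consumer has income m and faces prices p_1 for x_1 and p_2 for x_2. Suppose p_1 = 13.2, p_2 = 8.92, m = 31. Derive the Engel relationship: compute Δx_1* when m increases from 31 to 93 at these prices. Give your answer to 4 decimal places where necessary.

From the CES first-order condition, (x_2/x_1)^(0.25) = p_1/p_2.
Hence x_2/x_1 = (p_1/p_2)^(1/(0.25)), i.e. raised to the 4 power.
With the ratio pinned down, the budget gives x_1* = m/(p_1 + p_2·(x_2/x_1)) and x_2* = (x_2/x_1)·x_1*.
Numerically x_2/x_1 = 4.795527, so x_1* = 31/(13.2 + 8.92·4.795527) = 0.5538.
At m' = 93: x_1* = 1.6614. Change: 1.6614 − 0.5538 = 1.1076.

Δx_1* = 1.1076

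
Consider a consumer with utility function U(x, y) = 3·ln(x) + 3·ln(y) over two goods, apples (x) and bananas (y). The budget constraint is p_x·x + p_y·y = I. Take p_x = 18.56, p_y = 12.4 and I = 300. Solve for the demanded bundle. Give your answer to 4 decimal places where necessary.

x* = 8.0819, y* = 12.0968

Demand: x*(p_x,p_y,I) = 0.5·I/p_x and y* = 0.5·I/p_y.
At p_x=18.56, p_y=12.4, I=300: x* = 0.5·300/18.56 = 8.0819, y* = 12.0968.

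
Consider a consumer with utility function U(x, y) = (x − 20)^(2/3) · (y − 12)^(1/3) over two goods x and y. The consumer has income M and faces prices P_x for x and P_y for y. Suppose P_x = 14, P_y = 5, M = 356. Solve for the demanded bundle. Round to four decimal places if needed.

Substituting into the budget: x* = 20 + 2/3·(M − 20·P_x − 12·P_y)/P_x, and y* = 12 + 1/3·(…)/P_y.
Discretionary income = 356 − 20·14 − 12·5 = 16; x* = 20 + 2/3·16/14 = 20.7619; y* = 12 + 1/3·16/5 = 13.0667.

x* = 20.7619, y* = 13.0667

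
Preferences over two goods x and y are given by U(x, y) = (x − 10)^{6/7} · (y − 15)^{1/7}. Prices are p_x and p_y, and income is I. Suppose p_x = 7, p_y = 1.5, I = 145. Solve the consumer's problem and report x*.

x* = 16.4286

After buying the subsistence bundle (10, 15), a share 6/7 of the remaining income goes to x: x* = 10 + 6/7·(I − 10p_x − 15p_y)/p_x.
Discretionary income = 145 − 10·7 − 15·1.5 = 52.5; x* = 10 + 6/7·52.5/7 = 16.4286.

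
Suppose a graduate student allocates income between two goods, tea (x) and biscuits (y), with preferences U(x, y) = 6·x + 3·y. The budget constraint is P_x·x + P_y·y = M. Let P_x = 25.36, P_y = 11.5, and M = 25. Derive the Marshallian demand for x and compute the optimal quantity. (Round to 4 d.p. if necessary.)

x* = 0

Linear utility — the consumer picks whichever good has higher MU/price: 6/25.36 = 0.2366 vs 3/11.5 = 0.2609.
y gives more utility per dollar, so spend all income on y: y* = M/P_y, x* = 0.
Numerically: x* = 0, y* = 2.1739.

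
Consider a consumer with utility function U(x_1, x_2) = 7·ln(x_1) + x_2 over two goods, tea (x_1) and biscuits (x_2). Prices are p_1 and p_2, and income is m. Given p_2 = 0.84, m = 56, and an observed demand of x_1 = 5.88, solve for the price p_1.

Set MRS = p_1/p_2: (7/x_1)/1 = p_1/p_2.
So x_1*(p_1,p_2) = 7·p_2/p_1, independent of income; and x_2* = (m − 7·p_2)/p_2.
Set x_1* = 5.88 in the demand function and solve for p_1: p_1 = 1.

p_1 = 1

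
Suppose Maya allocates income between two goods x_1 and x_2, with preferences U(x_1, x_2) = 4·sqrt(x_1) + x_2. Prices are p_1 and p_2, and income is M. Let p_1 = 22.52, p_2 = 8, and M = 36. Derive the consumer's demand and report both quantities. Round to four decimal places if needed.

x_1* = 0.5048, x_2* = 3.079

Set MRS = p_1/p_2: 2·x_1^(−1/2) = p_1/p_2.
Thus x_1* = (2·p_2/p_1)² — independent of M — with the rest of income spent on x_2.
Plugging in: x_1* = (2·8/22.52)² = 0.5048, x_2* = 3.079.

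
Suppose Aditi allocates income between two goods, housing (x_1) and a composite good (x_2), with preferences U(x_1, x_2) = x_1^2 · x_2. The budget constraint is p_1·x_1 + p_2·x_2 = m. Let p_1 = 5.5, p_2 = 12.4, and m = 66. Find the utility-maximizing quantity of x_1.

Demand: x_1*(p_1,p_2,m) = 2/3·m/p_1 and x_2* = 1/3·m/p_2.
At p_1=5.5, p_2=12.4, m=66: x_1* = 2/3·66/5.5 = 8.

x_1* = 8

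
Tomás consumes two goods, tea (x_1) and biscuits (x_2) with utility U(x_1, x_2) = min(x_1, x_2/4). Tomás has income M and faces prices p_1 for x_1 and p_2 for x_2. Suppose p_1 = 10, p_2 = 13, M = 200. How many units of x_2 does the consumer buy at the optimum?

Demand: x_1*(p_1,p_2,M) = M/(p_1 + 4·p_2), x_2* = 4·M/(p_1 + 4·p_2).
Here 10 + 4·13 = 62, giving x_2* = 12.9032.

x_2* = 12.9032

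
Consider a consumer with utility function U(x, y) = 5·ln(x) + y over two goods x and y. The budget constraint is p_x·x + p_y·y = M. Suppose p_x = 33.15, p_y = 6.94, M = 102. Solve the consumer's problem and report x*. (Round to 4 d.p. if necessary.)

x* = 1.0468

MU_x = 5/x, MU_y = 1. Tangency: 5/x = p_x/p_y.
So x*(p_x,p_y) = 5·p_y/p_x, independent of income; and y* = (M − 5·p_y)/p_y.
At the given prices: x* = 5·6.94/33.15 = 1.0468.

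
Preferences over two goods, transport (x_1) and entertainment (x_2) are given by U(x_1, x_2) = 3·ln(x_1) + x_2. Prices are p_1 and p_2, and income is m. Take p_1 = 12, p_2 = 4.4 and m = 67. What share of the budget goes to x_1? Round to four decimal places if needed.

share on x_1 = 0.197

MU_x_1 = 3/x_1, MU_x_2 = 1. Tangency: 3/x_1 = p_1/p_2.
So x_1*(p_1,p_2) = 3·p_2/p_1, independent of income; and x_2* = (m − 3·p_2)/p_2.
At the given prices: x_1* = 3·4.4/12 = 1.1, and x_2* = 12.2273.
Expenditure on x_1: 12·1.1 = 13.2; share = 0.197.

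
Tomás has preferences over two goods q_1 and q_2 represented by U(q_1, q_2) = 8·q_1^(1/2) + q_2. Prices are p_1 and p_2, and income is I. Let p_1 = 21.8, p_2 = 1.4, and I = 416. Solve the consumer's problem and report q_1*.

q_1* = 0.066

Utility is quasi-linear in q_2; the FOC for q_1 is 4/√q_1 = p_1/p_2.
Solve: √q_1 = 4·p_2/p_1, so q_1*(p_1,p_2) = (4·p_2/p_1)², and q_2* = (I − p_1·q_1*)/p_2.
Plugging in: q_1* = (4·1.4/21.8)² = 0.066.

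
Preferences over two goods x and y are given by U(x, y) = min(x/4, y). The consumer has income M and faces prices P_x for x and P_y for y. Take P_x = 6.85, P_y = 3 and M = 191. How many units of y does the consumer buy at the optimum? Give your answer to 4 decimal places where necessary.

With perfect complements, no substitution: consume in ratio x:y = 4:1.
Budget: P_x·x + P_y·(1/4)·x = M, so (4·P_x + P_y)·x = 4·M.
Demand: x*(P_x,P_y,M) = 4·M/(4·P_x + P_y), y* = M/(4·P_x + P_y).
Here 4·6.85 + 3 = 30.4, giving y* = 6.2829.

y* = 6.2829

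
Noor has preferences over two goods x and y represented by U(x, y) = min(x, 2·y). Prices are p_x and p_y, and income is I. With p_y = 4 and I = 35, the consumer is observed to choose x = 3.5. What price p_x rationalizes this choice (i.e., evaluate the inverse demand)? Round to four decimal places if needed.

p_x = 8

With perfect complements, no substitution: consume in ratio x:y = 2:1.
Budget: p_x·x + p_y·(1/2)·x = I, so (2·p_x + p_y)·x = 2·I.
Demand: x*(p_x,p_y,I) = 2·I/(2·p_x + p_y), y* = I/(2·p_x + p_y).
Set x* = 3.5 in the demand function and solve for p_x: p_x = 8.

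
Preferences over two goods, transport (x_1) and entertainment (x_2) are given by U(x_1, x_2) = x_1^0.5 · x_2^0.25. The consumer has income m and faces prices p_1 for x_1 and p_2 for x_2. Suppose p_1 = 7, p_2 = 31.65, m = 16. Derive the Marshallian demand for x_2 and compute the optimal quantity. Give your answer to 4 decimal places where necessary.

Tangency: MRS = 2·x_2/x_1 = p_1/p_2.
So 0.5·p_2·x_2 = 0.25·p_1·x_1; combined with the budget, a share 2/3 of income goes to x_1.
Demand: x_1*(p_1,p_2,m) = 2/3·m/p_1 and x_2* = 1/3·m/p_2.
At p_1=7, p_2=31.65, m=16: x_2* = 1/3·16/31.65 = 0.1685.

x_2* = 0.1685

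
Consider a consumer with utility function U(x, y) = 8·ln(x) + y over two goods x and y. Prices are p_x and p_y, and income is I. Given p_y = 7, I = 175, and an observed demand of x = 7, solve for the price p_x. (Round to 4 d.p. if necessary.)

p_x = 8

MU_x = 8/x, MU_y = 1. Tangency: 8/x = p_x/p_y.
So x*(p_x,p_y) = 8·p_y/p_x, independent of income; and y* = (I − 8·p_y)/p_y.
Set x* = 7 in the demand function and solve for p_x: p_x = 8.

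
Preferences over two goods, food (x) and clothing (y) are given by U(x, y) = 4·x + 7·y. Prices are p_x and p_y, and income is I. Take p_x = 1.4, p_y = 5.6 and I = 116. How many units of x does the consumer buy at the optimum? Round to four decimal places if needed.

Perfect substitutes: compare marginal utility per dollar. 4/p_x vs 7/p_y → 2.8571 vs 1.25.
x gives more utility per dollar, so spend all income on x: x* = I/p_x, y* = 0.
Numerically: x* = 82.8571, y* = 0.

x* = 82.8571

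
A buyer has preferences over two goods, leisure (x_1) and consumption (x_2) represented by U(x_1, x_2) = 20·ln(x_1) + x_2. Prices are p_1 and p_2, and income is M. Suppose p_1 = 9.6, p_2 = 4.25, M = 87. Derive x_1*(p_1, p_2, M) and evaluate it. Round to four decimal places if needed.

MU_x_1 = 20/x_1, MU_x_2 = 1. Tangency: 20/x_1 = p_1/p_2.
So x_1*(p_1,p_2) = 20·p_2/p_1, independent of income; and x_2* = (M − 20·p_2)/p_2.
At the given prices: x_1* = 20·4.25/9.6 = 8.8542.

x_1* = 8.8542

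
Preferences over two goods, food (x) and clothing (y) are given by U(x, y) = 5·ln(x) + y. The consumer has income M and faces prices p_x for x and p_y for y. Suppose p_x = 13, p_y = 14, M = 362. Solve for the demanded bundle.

Set MRS = p_x/p_y: (5/x)/1 = p_x/p_y.
So x*(p_x,p_y) = 5·p_y/p_x, independent of income; and y* = (M − 5·p_y)/p_y.
At the given prices: x* = 5·14/13 = 5.3846, and y* = 20.8571.

x* = 5.3846, y* = 20.8571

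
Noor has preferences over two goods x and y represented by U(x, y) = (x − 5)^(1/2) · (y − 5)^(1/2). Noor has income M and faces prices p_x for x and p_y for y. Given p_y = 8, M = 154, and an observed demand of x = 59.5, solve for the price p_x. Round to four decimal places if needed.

p_x = 1

MRS = (y−5)/(x−5). Tangency with p_x/p_y gives y−5 = (p_x/p_y)·(x−5).
Substituting into the budget: x* = 5 + 0.5·(M − 5·p_x − 5·p_y)/p_x, and y* = 5 + 0.5·(…)/p_y.
Set x* = 59.5 in the demand function and solve for p_x: p_x = 1.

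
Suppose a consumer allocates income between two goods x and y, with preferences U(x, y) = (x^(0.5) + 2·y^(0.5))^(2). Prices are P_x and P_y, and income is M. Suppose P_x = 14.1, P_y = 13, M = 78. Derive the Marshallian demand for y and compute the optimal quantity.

y* = 4.8761

With the ratio pinned down, the budget gives x* = M/(P_x + P_y·(y/x)) and y* = (y/x)·x*.
Numerically y/x = 4.705562, so x* = 78/(14.1 + 13·4.705562) = 1.0362 and y* = 4.705562·1.0362 = 4.8761.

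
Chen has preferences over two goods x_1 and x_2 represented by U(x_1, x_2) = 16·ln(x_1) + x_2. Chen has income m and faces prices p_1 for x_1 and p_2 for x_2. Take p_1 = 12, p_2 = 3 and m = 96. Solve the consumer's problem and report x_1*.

x_1* = 4

Set MRS = p_1/p_2: (16/x_1)/1 = p_1/p_2.
So x_1*(p_1,p_2) = 16·p_2/p_1, independent of income; and x_2* = (m − 16·p_2)/p_2.
At the given prices: x_1* = 16·3/12 = 4.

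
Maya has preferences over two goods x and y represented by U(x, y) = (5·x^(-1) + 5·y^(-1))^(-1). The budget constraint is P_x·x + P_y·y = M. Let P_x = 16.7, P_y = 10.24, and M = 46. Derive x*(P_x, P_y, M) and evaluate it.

x* = 1.5448

MRS = MU_x/MU_y = (y/x)^(2). Set equal to P_x/P_y.
Hence y/x = (P_x/P_y)^(1/(2)), i.e. raised to the 0.5 power.
With the ratio pinned down, the budget gives x* = M/(P_x + P_y·(y/x)) and y* = (y/x)·x*.
Numerically y/x = 1.277051, so x* = 46/(16.7 + 10.24·1.277051) = 1.5448.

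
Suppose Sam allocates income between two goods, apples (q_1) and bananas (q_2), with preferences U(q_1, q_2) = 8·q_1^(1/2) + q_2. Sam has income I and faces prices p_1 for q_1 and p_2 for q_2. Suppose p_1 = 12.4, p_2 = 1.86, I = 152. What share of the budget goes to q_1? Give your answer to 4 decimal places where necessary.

share on q_1 = 0.0294

Set MRS = p_1/p_2: 4·q_1^(−1/2) = p_1/p_2.
Solve: √q_1 = 4·p_2/p_1, so q_1*(p_1,p_2) = (4·p_2/p_1)², and q_2* = (I − p_1·q_1*)/p_2.
Plugging in: q_1* = (4·1.86/12.4)² = 0.36, q_2* = 79.3204.
Expenditure on q_1: 12.4·0.36 = 4.464; share = 0.0294.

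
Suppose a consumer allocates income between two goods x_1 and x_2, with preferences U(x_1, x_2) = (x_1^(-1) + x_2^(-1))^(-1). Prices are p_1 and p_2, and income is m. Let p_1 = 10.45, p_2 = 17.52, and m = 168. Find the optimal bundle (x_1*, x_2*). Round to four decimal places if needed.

MRS = MU_x_1/MU_x_2 = (x_2/x_1)^(2). Set equal to p_1/p_2.
Solve for the ratio: x_2/x_1 = [p_1/p_2]^(0.5).
With the ratio pinned down, the budget gives x_1* = m/(p_1 + p_2·(x_2/x_1)) and x_2* = (x_2/x_1)·x_1*.
Numerically x_2/x_1 = 0.772309, so x_1* = 168/(10.45 + 17.52·0.772309) = 7.0056 and x_2* = 0.772309·7.0056 = 5.4105.

x_1* = 7.0056, x_2* = 5.4105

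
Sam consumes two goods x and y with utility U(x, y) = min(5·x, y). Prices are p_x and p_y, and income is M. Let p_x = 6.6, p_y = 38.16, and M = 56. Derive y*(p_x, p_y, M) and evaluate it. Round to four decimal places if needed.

y* = 1.4184

Leontief preferences: the optimum is at the kink where x/1 = y/5, i.e. y = 5·x.
Budget: p_x·x + p_y·5·x = M, so (p_x + 5·p_y)·x = M.
Demand: x*(p_x,p_y,M) = M/(p_x + 5·p_y), y* = 5·M/(p_x + 5·p_y).
Here 6.6 + 5·38.16 = 197.4, giving y* = 1.4184.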